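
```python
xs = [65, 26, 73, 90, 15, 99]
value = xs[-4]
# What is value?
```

xs has length 6. Negative index -4 maps to positive index 6 + (-4) = 2. xs[2] = 73.

73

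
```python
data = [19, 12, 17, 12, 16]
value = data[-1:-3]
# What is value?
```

data has length 5. The slice data[-1:-3] resolves to an empty index range, so the result is [].

[]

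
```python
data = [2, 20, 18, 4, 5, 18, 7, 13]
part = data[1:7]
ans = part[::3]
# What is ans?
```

data has length 8. The slice data[1:7] selects indices [1, 2, 3, 4, 5, 6] (1->20, 2->18, 3->4, 4->5, 5->18, 6->7), giving [20, 18, 4, 5, 18, 7]. So part = [20, 18, 4, 5, 18, 7]. part has length 6. The slice part[::3] selects indices [0, 3] (0->20, 3->5), giving [20, 5].

[20, 5]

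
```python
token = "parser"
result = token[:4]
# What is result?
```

token has length 6. The slice token[:4] selects indices [0, 1, 2, 3] (0->'p', 1->'a', 2->'r', 3->'s'), giving 'pars'.

'pars'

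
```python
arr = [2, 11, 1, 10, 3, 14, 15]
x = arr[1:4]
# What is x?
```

arr has length 7. The slice arr[1:4] selects indices [1, 2, 3] (1->11, 2->1, 3->10), giving [11, 1, 10].

[11, 1, 10]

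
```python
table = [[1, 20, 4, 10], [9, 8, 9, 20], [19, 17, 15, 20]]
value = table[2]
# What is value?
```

table has 3 rows. Row 2 is [19, 17, 15, 20].

[19, 17, 15, 20]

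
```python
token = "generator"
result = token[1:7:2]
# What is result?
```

token has length 9. The slice token[1:7:2] selects indices [1, 3, 5] (1->'e', 3->'e', 5->'a'), giving 'eea'.

'eea'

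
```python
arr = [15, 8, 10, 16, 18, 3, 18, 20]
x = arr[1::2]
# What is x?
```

arr has length 8. The slice arr[1::2] selects indices [1, 3, 5, 7] (1->8, 3->16, 5->3, 7->20), giving [8, 16, 3, 20].

[8, 16, 3, 20]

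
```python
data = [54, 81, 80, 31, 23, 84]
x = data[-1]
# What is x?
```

data has length 6. Negative index -1 maps to positive index 6 + (-1) = 5. data[5] = 84.

84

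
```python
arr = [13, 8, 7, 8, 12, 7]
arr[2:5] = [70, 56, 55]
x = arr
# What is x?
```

arr starts as [13, 8, 7, 8, 12, 7] (length 6). The slice arr[2:5] covers indices [2, 3, 4] with values [7, 8, 12]. Replacing that slice with [70, 56, 55] (same length) produces [13, 8, 70, 56, 55, 7].

[13, 8, 70, 56, 55, 7]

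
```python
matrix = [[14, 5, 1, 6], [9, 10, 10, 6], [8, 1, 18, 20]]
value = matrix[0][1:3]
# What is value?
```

matrix[0] = [14, 5, 1, 6]. matrix[0] has length 4. The slice matrix[0][1:3] selects indices [1, 2] (1->5, 2->1), giving [5, 1].

[5, 1]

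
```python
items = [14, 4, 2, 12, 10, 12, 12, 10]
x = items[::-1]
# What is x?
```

items has length 8. The slice items[::-1] selects indices [7, 6, 5, 4, 3, 2, 1, 0] (7->10, 6->12, 5->12, 4->10, 3->12, 2->2, 1->4, 0->14), giving [10, 12, 12, 10, 12, 2, 4, 14].

[10, 12, 12, 10, 12, 2, 4, 14]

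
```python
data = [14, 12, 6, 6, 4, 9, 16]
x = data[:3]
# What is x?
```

data has length 7. The slice data[:3] selects indices [0, 1, 2] (0->14, 1->12, 2->6), giving [14, 12, 6].

[14, 12, 6]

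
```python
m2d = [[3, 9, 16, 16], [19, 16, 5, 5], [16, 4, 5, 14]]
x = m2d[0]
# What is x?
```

m2d has 3 rows. Row 0 is [3, 9, 16, 16].

[3, 9, 16, 16]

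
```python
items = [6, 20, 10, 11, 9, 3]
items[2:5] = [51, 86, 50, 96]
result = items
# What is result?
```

items starts as [6, 20, 10, 11, 9, 3] (length 6). The slice items[2:5] covers indices [2, 3, 4] with values [10, 11, 9]. Replacing that slice with [51, 86, 50, 96] (different length) produces [6, 20, 51, 86, 50, 96, 3].

[6, 20, 51, 86, 50, 96, 3]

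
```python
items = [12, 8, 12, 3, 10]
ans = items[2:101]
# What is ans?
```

items has length 5. The slice items[2:101] selects indices [2, 3, 4] (2->12, 3->3, 4->10), giving [12, 3, 10].

[12, 3, 10]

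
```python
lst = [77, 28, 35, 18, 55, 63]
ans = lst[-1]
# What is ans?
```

lst has length 6. Negative index -1 maps to positive index 6 + (-1) = 5. lst[5] = 63.

63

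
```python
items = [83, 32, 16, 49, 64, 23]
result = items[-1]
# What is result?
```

items has length 6. Negative index -1 maps to positive index 6 + (-1) = 5. items[5] = 23.

23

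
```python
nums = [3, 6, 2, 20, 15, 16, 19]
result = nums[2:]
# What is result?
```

nums has length 7. The slice nums[2:] selects indices [2, 3, 4, 5, 6] (2->2, 3->20, 4->15, 5->16, 6->19), giving [2, 20, 15, 16, 19].

[2, 20, 15, 16, 19]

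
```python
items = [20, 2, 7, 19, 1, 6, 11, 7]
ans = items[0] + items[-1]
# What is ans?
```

items has length 8. items[0] = 20.
items has length 8. Negative index -1 maps to positive index 8 + (-1) = 7. items[7] = 7.
Sum: 20 + 7 = 27.

27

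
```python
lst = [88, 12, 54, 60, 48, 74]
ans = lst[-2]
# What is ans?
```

lst has length 6. Negative index -2 maps to positive index 6 + (-2) = 4. lst[4] = 48.

48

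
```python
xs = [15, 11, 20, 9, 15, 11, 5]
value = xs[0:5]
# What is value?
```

xs has length 7. The slice xs[0:5] selects indices [0, 1, 2, 3, 4] (0->15, 1->11, 2->20, 3->9, 4->15), giving [15, 11, 20, 9, 15].

[15, 11, 20, 9, 15]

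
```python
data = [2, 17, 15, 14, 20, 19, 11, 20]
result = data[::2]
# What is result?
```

data has length 8. The slice data[::2] selects indices [0, 2, 4, 6] (0->2, 2->15, 4->20, 6->11), giving [2, 15, 20, 11].

[2, 15, 20, 11]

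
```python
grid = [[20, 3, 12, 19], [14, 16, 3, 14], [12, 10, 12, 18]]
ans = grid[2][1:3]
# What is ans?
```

grid[2] = [12, 10, 12, 18]. grid[2] has length 4. The slice grid[2][1:3] selects indices [1, 2] (1->10, 2->12), giving [10, 12].

[10, 12]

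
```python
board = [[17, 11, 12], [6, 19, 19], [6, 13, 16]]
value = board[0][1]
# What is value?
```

board[0] = [17, 11, 12]. Taking column 1 of that row yields 11.

11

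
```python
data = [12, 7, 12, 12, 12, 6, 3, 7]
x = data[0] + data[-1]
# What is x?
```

data has length 8. data[0] = 12.
data has length 8. Negative index -1 maps to positive index 8 + (-1) = 7. data[7] = 7.
Sum: 12 + 7 = 19.

19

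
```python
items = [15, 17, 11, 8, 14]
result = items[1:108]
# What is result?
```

items has length 5. The slice items[1:108] selects indices [1, 2, 3, 4] (1->17, 2->11, 3->8, 4->14), giving [17, 11, 8, 14].

[17, 11, 8, 14]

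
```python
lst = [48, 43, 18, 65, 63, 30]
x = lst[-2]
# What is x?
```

lst has length 6. Negative index -2 maps to positive index 6 + (-2) = 4. lst[4] = 63.

63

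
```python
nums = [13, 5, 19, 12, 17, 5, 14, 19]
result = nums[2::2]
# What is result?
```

nums has length 8. The slice nums[2::2] selects indices [2, 4, 6] (2->19, 4->17, 6->14), giving [19, 17, 14].

[19, 17, 14]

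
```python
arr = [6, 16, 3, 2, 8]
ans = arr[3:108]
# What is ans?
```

arr has length 5. The slice arr[3:108] selects indices [3, 4] (3->2, 4->8), giving [2, 8].

[2, 8]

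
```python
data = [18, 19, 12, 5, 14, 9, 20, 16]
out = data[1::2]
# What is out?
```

data has length 8. The slice data[1::2] selects indices [1, 3, 5, 7] (1->19, 3->5, 5->9, 7->16), giving [19, 5, 9, 16].

[19, 5, 9, 16]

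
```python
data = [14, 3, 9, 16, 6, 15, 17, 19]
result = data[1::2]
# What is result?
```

data has length 8. The slice data[1::2] selects indices [1, 3, 5, 7] (1->3, 3->16, 5->15, 7->19), giving [3, 16, 15, 19].

[3, 16, 15, 19]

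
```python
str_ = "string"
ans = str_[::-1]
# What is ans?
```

str_ has length 6. The slice str_[::-1] selects indices [5, 4, 3, 2, 1, 0] (5->'g', 4->'n', 3->'i', 2->'r', 1->'t', 0->'s'), giving 'gnirts'.

'gnirts'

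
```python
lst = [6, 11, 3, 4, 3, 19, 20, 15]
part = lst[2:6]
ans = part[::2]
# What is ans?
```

lst has length 8. The slice lst[2:6] selects indices [2, 3, 4, 5] (2->3, 3->4, 4->3, 5->19), giving [3, 4, 3, 19]. So part = [3, 4, 3, 19]. part has length 4. The slice part[::2] selects indices [0, 2] (0->3, 2->3), giving [3, 3].

[3, 3]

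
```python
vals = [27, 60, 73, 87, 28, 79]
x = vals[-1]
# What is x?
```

vals has length 6. Negative index -1 maps to positive index 6 + (-1) = 5. vals[5] = 79.

79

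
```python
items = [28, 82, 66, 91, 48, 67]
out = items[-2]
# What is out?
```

items has length 6. Negative index -2 maps to positive index 6 + (-2) = 4. items[4] = 48.

48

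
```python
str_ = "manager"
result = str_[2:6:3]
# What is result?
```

str_ has length 7. The slice str_[2:6:3] selects indices [2, 5] (2->'n', 5->'e'), giving 'ne'.

'ne'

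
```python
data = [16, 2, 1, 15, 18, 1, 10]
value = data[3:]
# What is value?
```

data has length 7. The slice data[3:] selects indices [3, 4, 5, 6] (3->15, 4->18, 5->1, 6->10), giving [15, 18, 1, 10].

[15, 18, 1, 10]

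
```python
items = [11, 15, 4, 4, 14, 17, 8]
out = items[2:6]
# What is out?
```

items has length 7. The slice items[2:6] selects indices [2, 3, 4, 5] (2->4, 3->4, 4->14, 5->17), giving [4, 4, 14, 17].

[4, 4, 14, 17]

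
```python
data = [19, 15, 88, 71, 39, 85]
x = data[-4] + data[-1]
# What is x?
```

data has length 6. Negative index -4 maps to positive index 6 + (-4) = 2. data[2] = 88.
data has length 6. Negative index -1 maps to positive index 6 + (-1) = 5. data[5] = 85.
Sum: 88 + 85 = 173.

173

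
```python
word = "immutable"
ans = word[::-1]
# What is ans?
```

word has length 9. The slice word[::-1] selects indices [8, 7, 6, 5, 4, 3, 2, 1, 0] (8->'e', 7->'l', 6->'b', 5->'a', 4->'t', 3->'u', 2->'m', 1->'m', 0->'i'), giving 'elbatummi'.

'elbatummi'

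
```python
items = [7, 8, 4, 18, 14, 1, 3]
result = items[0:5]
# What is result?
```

items has length 7. The slice items[0:5] selects indices [0, 1, 2, 3, 4] (0->7, 1->8, 2->4, 3->18, 4->14), giving [7, 8, 4, 18, 14].

[7, 8, 4, 18, 14]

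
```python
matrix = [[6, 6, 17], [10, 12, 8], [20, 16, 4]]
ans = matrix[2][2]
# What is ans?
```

matrix[2] = [20, 16, 4]. Taking column 2 of that row yields 4.

4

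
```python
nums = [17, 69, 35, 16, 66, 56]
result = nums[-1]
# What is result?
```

nums has length 6. Negative index -1 maps to positive index 6 + (-1) = 5. nums[5] = 56.

56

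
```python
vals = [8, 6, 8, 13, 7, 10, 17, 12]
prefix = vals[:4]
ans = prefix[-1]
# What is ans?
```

vals has length 8. The slice vals[:4] selects indices [0, 1, 2, 3] (0->8, 1->6, 2->8, 3->13), giving [8, 6, 8, 13]. So prefix = [8, 6, 8, 13]. Then prefix[-1] = 13.

13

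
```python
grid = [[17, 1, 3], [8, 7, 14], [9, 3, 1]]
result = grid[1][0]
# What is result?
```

grid[1] = [8, 7, 14]. Taking column 0 of that row yields 8.

8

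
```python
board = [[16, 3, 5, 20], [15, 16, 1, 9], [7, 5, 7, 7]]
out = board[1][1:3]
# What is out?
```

board[1] = [15, 16, 1, 9]. board[1] has length 4. The slice board[1][1:3] selects indices [1, 2] (1->16, 2->1), giving [16, 1].

[16, 1]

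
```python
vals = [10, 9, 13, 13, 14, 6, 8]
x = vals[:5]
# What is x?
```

vals has length 7. The slice vals[:5] selects indices [0, 1, 2, 3, 4] (0->10, 1->9, 2->13, 3->13, 4->14), giving [10, 9, 13, 13, 14].

[10, 9, 13, 13, 14]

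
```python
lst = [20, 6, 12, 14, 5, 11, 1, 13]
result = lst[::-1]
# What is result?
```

lst has length 8. The slice lst[::-1] selects indices [7, 6, 5, 4, 3, 2, 1, 0] (7->13, 6->1, 5->11, 4->5, 3->14, 2->12, 1->6, 0->20), giving [13, 1, 11, 5, 14, 12, 6, 20].

[13, 1, 11, 5, 14, 12, 6, 20]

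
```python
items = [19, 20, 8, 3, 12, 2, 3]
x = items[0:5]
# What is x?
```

items has length 7. The slice items[0:5] selects indices [0, 1, 2, 3, 4] (0->19, 1->20, 2->8, 3->3, 4->12), giving [19, 20, 8, 3, 12].

[19, 20, 8, 3, 12]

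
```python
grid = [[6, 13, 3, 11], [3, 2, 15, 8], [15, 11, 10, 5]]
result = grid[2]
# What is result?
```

grid has 3 rows. Row 2 is [15, 11, 10, 5].

[15, 11, 10, 5]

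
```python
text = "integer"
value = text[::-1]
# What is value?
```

text has length 7. The slice text[::-1] selects indices [6, 5, 4, 3, 2, 1, 0] (6->'r', 5->'e', 4->'g', 3->'e', 2->'t', 1->'n', 0->'i'), giving 'regetni'.

'regetni'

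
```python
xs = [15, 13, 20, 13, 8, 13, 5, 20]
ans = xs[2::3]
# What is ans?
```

xs has length 8. The slice xs[2::3] selects indices [2, 5] (2->20, 5->13), giving [20, 13].

[20, 13]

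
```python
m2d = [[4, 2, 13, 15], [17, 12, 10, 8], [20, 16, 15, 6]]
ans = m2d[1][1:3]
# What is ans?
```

m2d[1] = [17, 12, 10, 8]. m2d[1] has length 4. The slice m2d[1][1:3] selects indices [1, 2] (1->12, 2->10), giving [12, 10].

[12, 10]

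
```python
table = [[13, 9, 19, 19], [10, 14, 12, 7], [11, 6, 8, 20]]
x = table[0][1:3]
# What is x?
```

table[0] = [13, 9, 19, 19]. table[0] has length 4. The slice table[0][1:3] selects indices [1, 2] (1->9, 2->19), giving [9, 19].

[9, 19]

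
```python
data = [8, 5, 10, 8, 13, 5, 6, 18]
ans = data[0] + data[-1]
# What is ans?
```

data has length 8. data[0] = 8.
data has length 8. Negative index -1 maps to positive index 8 + (-1) = 7. data[7] = 18.
Sum: 8 + 18 = 26.

26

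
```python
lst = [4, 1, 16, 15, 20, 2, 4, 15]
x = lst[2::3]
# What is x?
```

lst has length 8. The slice lst[2::3] selects indices [2, 5] (2->16, 5->2), giving [16, 2].

[16, 2]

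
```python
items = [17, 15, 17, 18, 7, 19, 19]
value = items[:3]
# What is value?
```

items has length 7. The slice items[:3] selects indices [0, 1, 2] (0->17, 1->15, 2->17), giving [17, 15, 17].

[17, 15, 17]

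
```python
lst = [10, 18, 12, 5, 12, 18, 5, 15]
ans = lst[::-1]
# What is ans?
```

lst has length 8. The slice lst[::-1] selects indices [7, 6, 5, 4, 3, 2, 1, 0] (7->15, 6->5, 5->18, 4->12, 3->5, 2->12, 1->18, 0->10), giving [15, 5, 18, 12, 5, 12, 18, 10].

[15, 5, 18, 12, 5, 12, 18, 10]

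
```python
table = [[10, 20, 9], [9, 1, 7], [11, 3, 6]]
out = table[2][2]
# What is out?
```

table[2] = [11, 3, 6]. Taking column 2 of that row yields 6.

6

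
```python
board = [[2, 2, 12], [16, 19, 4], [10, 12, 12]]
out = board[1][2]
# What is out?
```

board[1] = [16, 19, 4]. Taking column 2 of that row yields 4.

4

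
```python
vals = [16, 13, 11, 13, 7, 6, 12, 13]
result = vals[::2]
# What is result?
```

vals has length 8. The slice vals[::2] selects indices [0, 2, 4, 6] (0->16, 2->11, 4->7, 6->12), giving [16, 11, 7, 12].

[16, 11, 7, 12]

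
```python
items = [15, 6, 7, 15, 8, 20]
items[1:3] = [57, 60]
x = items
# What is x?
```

items starts as [15, 6, 7, 15, 8, 20] (length 6). The slice items[1:3] covers indices [1, 2] with values [6, 7]. Replacing that slice with [57, 60] (same length) produces [15, 57, 60, 15, 8, 20].

[15, 57, 60, 15, 8, 20]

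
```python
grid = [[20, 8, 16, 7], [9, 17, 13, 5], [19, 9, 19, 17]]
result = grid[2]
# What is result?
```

grid has 3 rows. Row 2 is [19, 9, 19, 17].

[19, 9, 19, 17]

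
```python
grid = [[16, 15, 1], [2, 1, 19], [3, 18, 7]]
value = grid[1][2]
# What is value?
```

grid[1] = [2, 1, 19]. Taking column 2 of that row yields 19.

19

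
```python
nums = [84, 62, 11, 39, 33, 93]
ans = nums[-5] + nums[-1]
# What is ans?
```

nums has length 6. Negative index -5 maps to positive index 6 + (-5) = 1. nums[1] = 62.
nums has length 6. Negative index -1 maps to positive index 6 + (-1) = 5. nums[5] = 93.
Sum: 62 + 93 = 155.

155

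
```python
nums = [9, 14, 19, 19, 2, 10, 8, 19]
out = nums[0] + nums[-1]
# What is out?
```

nums has length 8. nums[0] = 9.
nums has length 8. Negative index -1 maps to positive index 8 + (-1) = 7. nums[7] = 19.
Sum: 9 + 19 = 28.

28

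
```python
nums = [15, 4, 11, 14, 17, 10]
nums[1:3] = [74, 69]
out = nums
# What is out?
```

nums starts as [15, 4, 11, 14, 17, 10] (length 6). The slice nums[1:3] covers indices [1, 2] with values [4, 11]. Replacing that slice with [74, 69] (same length) produces [15, 74, 69, 14, 17, 10].

[15, 74, 69, 14, 17, 10]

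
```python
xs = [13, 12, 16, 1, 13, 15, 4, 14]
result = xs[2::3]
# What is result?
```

xs has length 8. The slice xs[2::3] selects indices [2, 5] (2->16, 5->15), giving [16, 15].

[16, 15]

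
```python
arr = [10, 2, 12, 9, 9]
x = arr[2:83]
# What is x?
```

arr has length 5. The slice arr[2:83] selects indices [2, 3, 4] (2->12, 3->9, 4->9), giving [12, 9, 9].

[12, 9, 9]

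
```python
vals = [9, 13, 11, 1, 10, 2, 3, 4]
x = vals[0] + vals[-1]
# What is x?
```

vals has length 8. vals[0] = 9.
vals has length 8. Negative index -1 maps to positive index 8 + (-1) = 7. vals[7] = 4.
Sum: 9 + 4 = 13.

13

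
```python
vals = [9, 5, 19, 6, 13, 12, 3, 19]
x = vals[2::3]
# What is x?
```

vals has length 8. The slice vals[2::3] selects indices [2, 5] (2->19, 5->12), giving [19, 12].

[19, 12]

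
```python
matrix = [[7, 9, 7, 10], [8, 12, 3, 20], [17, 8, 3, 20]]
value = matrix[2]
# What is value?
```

matrix has 3 rows. Row 2 is [17, 8, 3, 20].

[17, 8, 3, 20]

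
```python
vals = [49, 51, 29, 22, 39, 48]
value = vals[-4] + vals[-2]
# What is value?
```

vals has length 6. Negative index -4 maps to positive index 6 + (-4) = 2. vals[2] = 29.
vals has length 6. Negative index -2 maps to positive index 6 + (-2) = 4. vals[4] = 39.
Sum: 29 + 39 = 68.

68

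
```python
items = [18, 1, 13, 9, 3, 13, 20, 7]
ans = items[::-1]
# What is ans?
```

items has length 8. The slice items[::-1] selects indices [7, 6, 5, 4, 3, 2, 1, 0] (7->7, 6->20, 5->13, 4->3, 3->9, 2->13, 1->1, 0->18), giving [7, 20, 13, 3, 9, 13, 1, 18].

[7, 20, 13, 3, 9, 13, 1, 18]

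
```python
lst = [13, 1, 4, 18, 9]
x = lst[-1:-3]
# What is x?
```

lst has length 5. The slice lst[-1:-3] resolves to an empty index range, so the result is [].

[]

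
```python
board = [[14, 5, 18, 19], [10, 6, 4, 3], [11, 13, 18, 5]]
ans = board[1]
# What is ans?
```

board has 3 rows. Row 1 is [10, 6, 4, 3].

[10, 6, 4, 3]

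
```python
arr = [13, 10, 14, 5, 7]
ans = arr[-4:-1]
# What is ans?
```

arr has length 5. The slice arr[-4:-1] selects indices [1, 2, 3] (1->10, 2->14, 3->5), giving [10, 14, 5].

[10, 14, 5]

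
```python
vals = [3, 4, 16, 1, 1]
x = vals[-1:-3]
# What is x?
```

vals has length 5. The slice vals[-1:-3] resolves to an empty index range, so the result is [].

[]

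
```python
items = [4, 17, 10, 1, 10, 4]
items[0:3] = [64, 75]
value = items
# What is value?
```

items starts as [4, 17, 10, 1, 10, 4] (length 6). The slice items[0:3] covers indices [0, 1, 2] with values [4, 17, 10]. Replacing that slice with [64, 75] (different length) produces [64, 75, 1, 10, 4].

[64, 75, 1, 10, 4]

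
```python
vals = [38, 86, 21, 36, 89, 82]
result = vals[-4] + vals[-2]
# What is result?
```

vals has length 6. Negative index -4 maps to positive index 6 + (-4) = 2. vals[2] = 21.
vals has length 6. Negative index -2 maps to positive index 6 + (-2) = 4. vals[4] = 89.
Sum: 21 + 89 = 110.

110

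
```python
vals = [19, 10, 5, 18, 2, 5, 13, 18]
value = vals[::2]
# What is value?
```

vals has length 8. The slice vals[::2] selects indices [0, 2, 4, 6] (0->19, 2->5, 4->2, 6->13), giving [19, 5, 2, 13].

[19, 5, 2, 13]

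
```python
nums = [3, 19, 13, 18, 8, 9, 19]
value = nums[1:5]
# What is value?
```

nums has length 7. The slice nums[1:5] selects indices [1, 2, 3, 4] (1->19, 2->13, 3->18, 4->8), giving [19, 13, 18, 8].

[19, 13, 18, 8]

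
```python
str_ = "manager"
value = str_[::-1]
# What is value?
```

str_ has length 7. The slice str_[::-1] selects indices [6, 5, 4, 3, 2, 1, 0] (6->'r', 5->'e', 4->'g', 3->'a', 2->'n', 1->'a', 0->'m'), giving 'reganam'.

'reganam'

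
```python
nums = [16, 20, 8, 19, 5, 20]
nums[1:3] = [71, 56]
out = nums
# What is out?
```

nums starts as [16, 20, 8, 19, 5, 20] (length 6). The slice nums[1:3] covers indices [1, 2] with values [20, 8]. Replacing that slice with [71, 56] (same length) produces [16, 71, 56, 19, 5, 20].

[16, 71, 56, 19, 5, 20]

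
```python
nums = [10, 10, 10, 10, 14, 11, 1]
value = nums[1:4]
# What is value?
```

nums has length 7. The slice nums[1:4] selects indices [1, 2, 3] (1->10, 2->10, 3->10), giving [10, 10, 10].

[10, 10, 10]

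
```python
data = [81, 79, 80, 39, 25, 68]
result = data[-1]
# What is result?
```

data has length 6. Negative index -1 maps to positive index 6 + (-1) = 5. data[5] = 68.

68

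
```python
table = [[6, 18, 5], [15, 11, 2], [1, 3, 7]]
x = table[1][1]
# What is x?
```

table[1] = [15, 11, 2]. Taking column 1 of that row yields 11.

11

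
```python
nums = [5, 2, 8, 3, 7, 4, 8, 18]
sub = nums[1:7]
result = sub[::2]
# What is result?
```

nums has length 8. The slice nums[1:7] selects indices [1, 2, 3, 4, 5, 6] (1->2, 2->8, 3->3, 4->7, 5->4, 6->8), giving [2, 8, 3, 7, 4, 8]. So sub = [2, 8, 3, 7, 4, 8]. sub has length 6. The slice sub[::2] selects indices [0, 2, 4] (0->2, 2->3, 4->4), giving [2, 3, 4].

[2, 3, 4]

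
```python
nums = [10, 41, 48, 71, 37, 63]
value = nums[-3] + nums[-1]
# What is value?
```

nums has length 6. Negative index -3 maps to positive index 6 + (-3) = 3. nums[3] = 71.
nums has length 6. Negative index -1 maps to positive index 6 + (-1) = 5. nums[5] = 63.
Sum: 71 + 63 = 134.

134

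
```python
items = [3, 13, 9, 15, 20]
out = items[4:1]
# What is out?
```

items has length 5. The slice items[4:1] resolves to an empty index range, so the result is [].

[]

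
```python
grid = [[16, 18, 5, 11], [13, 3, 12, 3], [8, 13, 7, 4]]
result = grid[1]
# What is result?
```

grid has 3 rows. Row 1 is [13, 3, 12, 3].

[13, 3, 12, 3]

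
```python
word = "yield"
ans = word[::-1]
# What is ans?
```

word has length 5. The slice word[::-1] selects indices [4, 3, 2, 1, 0] (4->'d', 3->'l', 2->'e', 1->'i', 0->'y'), giving 'dleiy'.

'dleiy'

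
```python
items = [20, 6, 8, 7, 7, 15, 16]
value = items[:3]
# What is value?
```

items has length 7. The slice items[:3] selects indices [0, 1, 2] (0->20, 1->6, 2->8), giving [20, 6, 8].

[20, 6, 8]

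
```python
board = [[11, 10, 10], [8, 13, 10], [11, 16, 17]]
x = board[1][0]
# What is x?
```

board[1] = [8, 13, 10]. Taking column 0 of that row yields 8.

8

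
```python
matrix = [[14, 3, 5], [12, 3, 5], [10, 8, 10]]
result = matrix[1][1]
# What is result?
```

matrix[1] = [12, 3, 5]. Taking column 1 of that row yields 3.

3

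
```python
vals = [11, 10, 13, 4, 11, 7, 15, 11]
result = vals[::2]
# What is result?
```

vals has length 8. The slice vals[::2] selects indices [0, 2, 4, 6] (0->11, 2->13, 4->11, 6->15), giving [11, 13, 11, 15].

[11, 13, 11, 15]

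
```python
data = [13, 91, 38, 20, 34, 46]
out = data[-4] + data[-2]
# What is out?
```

data has length 6. Negative index -4 maps to positive index 6 + (-4) = 2. data[2] = 38.
data has length 6. Negative index -2 maps to positive index 6 + (-2) = 4. data[4] = 34.
Sum: 38 + 34 = 72.

72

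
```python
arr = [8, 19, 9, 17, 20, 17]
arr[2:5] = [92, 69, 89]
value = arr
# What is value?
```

arr starts as [8, 19, 9, 17, 20, 17] (length 6). The slice arr[2:5] covers indices [2, 3, 4] with values [9, 17, 20]. Replacing that slice with [92, 69, 89] (same length) produces [8, 19, 92, 69, 89, 17].

[8, 19, 92, 69, 89, 17]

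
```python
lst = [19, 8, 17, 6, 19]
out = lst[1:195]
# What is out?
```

lst has length 5. The slice lst[1:195] selects indices [1, 2, 3, 4] (1->8, 2->17, 3->6, 4->19), giving [8, 17, 6, 19].

[8, 17, 6, 19]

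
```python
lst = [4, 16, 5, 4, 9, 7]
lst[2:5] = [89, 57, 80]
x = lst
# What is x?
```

lst starts as [4, 16, 5, 4, 9, 7] (length 6). The slice lst[2:5] covers indices [2, 3, 4] with values [5, 4, 9]. Replacing that slice with [89, 57, 80] (same length) produces [4, 16, 89, 57, 80, 7].

[4, 16, 89, 57, 80, 7]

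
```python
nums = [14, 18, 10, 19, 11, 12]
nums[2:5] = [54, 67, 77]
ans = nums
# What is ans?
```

nums starts as [14, 18, 10, 19, 11, 12] (length 6). The slice nums[2:5] covers indices [2, 3, 4] with values [10, 19, 11]. Replacing that slice with [54, 67, 77] (same length) produces [14, 18, 54, 67, 77, 12].

[14, 18, 54, 67, 77, 12]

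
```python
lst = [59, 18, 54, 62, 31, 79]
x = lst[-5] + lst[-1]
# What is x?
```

lst has length 6. Negative index -5 maps to positive index 6 + (-5) = 1. lst[1] = 18.
lst has length 6. Negative index -1 maps to positive index 6 + (-1) = 5. lst[5] = 79.
Sum: 18 + 79 = 97.

97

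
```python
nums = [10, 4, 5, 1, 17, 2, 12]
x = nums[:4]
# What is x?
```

nums has length 7. The slice nums[:4] selects indices [0, 1, 2, 3] (0->10, 1->4, 2->5, 3->1), giving [10, 4, 5, 1].

[10, 4, 5, 1]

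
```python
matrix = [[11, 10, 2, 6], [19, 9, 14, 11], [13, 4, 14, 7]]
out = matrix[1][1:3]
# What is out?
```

matrix[1] = [19, 9, 14, 11]. matrix[1] has length 4. The slice matrix[1][1:3] selects indices [1, 2] (1->9, 2->14), giving [9, 14].

[9, 14]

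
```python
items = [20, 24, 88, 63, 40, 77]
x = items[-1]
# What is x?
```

items has length 6. Negative index -1 maps to positive index 6 + (-1) = 5. items[5] = 77.

77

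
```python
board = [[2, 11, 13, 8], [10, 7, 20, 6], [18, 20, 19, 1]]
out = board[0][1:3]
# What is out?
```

board[0] = [2, 11, 13, 8]. board[0] has length 4. The slice board[0][1:3] selects indices [1, 2] (1->11, 2->13), giving [11, 13].

[11, 13]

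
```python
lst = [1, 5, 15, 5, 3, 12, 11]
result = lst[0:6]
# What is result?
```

lst has length 7. The slice lst[0:6] selects indices [0, 1, 2, 3, 4, 5] (0->1, 1->5, 2->15, 3->5, 4->3, 5->12), giving [1, 5, 15, 5, 3, 12].

[1, 5, 15, 5, 3, 12]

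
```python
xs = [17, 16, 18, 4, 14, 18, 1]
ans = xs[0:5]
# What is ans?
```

xs has length 7. The slice xs[0:5] selects indices [0, 1, 2, 3, 4] (0->17, 1->16, 2->18, 3->4, 4->14), giving [17, 16, 18, 4, 14].

[17, 16, 18, 4, 14]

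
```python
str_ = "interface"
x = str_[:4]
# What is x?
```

str_ has length 9. The slice str_[:4] selects indices [0, 1, 2, 3] (0->'i', 1->'n', 2->'t', 3->'e'), giving 'inte'.

'inte'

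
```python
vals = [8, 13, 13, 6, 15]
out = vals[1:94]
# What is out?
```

vals has length 5. The slice vals[1:94] selects indices [1, 2, 3, 4] (1->13, 2->13, 3->6, 4->15), giving [13, 13, 6, 15].

[13, 13, 6, 15]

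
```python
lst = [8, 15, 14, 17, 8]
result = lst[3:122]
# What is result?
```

lst has length 5. The slice lst[3:122] selects indices [3, 4] (3->17, 4->8), giving [17, 8].

[17, 8]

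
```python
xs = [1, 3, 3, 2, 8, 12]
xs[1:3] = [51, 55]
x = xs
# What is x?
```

xs starts as [1, 3, 3, 2, 8, 12] (length 6). The slice xs[1:3] covers indices [1, 2] with values [3, 3]. Replacing that slice with [51, 55] (same length) produces [1, 51, 55, 2, 8, 12].

[1, 51, 55, 2, 8, 12]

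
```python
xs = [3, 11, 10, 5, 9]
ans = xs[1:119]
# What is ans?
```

xs has length 5. The slice xs[1:119] selects indices [1, 2, 3, 4] (1->11, 2->10, 3->5, 4->9), giving [11, 10, 5, 9].

[11, 10, 5, 9]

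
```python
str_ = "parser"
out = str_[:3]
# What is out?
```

str_ has length 6. The slice str_[:3] selects indices [0, 1, 2] (0->'p', 1->'a', 2->'r'), giving 'par'.

'par'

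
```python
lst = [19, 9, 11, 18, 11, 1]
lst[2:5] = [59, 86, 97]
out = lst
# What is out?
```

lst starts as [19, 9, 11, 18, 11, 1] (length 6). The slice lst[2:5] covers indices [2, 3, 4] with values [11, 18, 11]. Replacing that slice with [59, 86, 97] (same length) produces [19, 9, 59, 86, 97, 1].

[19, 9, 59, 86, 97, 1]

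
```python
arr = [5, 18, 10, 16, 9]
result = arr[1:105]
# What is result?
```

arr has length 5. The slice arr[1:105] selects indices [1, 2, 3, 4] (1->18, 2->10, 3->16, 4->9), giving [18, 10, 16, 9].

[18, 10, 16, 9]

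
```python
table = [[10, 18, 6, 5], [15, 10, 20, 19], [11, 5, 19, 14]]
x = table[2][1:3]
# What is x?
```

table[2] = [11, 5, 19, 14]. table[2] has length 4. The slice table[2][1:3] selects indices [1, 2] (1->5, 2->19), giving [5, 19].

[5, 19]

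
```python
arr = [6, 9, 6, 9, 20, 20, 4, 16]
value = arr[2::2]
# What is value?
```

arr has length 8. The slice arr[2::2] selects indices [2, 4, 6] (2->6, 4->20, 6->4), giving [6, 20, 4].

[6, 20, 4]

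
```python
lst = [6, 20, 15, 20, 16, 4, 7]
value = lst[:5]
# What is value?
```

lst has length 7. The slice lst[:5] selects indices [0, 1, 2, 3, 4] (0->6, 1->20, 2->15, 3->20, 4->16), giving [6, 20, 15, 20, 16].

[6, 20, 15, 20, 16]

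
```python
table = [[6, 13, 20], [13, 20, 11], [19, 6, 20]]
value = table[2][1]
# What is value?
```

table[2] = [19, 6, 20]. Taking column 1 of that row yields 6.

6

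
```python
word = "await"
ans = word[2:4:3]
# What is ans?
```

word has length 5. The slice word[2:4:3] selects indices [2] (2->'a'), giving 'a'.

'a'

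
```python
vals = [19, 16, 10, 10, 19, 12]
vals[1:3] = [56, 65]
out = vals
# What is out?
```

vals starts as [19, 16, 10, 10, 19, 12] (length 6). The slice vals[1:3] covers indices [1, 2] with values [16, 10]. Replacing that slice with [56, 65] (same length) produces [19, 56, 65, 10, 19, 12].

[19, 56, 65, 10, 19, 12]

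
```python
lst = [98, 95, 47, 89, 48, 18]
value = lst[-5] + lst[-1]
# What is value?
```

lst has length 6. Negative index -5 maps to positive index 6 + (-5) = 1. lst[1] = 95.
lst has length 6. Negative index -1 maps to positive index 6 + (-1) = 5. lst[5] = 18.
Sum: 95 + 18 = 113.

113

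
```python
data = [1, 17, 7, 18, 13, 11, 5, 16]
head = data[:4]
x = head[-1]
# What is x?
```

data has length 8. The slice data[:4] selects indices [0, 1, 2, 3] (0->1, 1->17, 2->7, 3->18), giving [1, 17, 7, 18]. So head = [1, 17, 7, 18]. Then head[-1] = 18.

18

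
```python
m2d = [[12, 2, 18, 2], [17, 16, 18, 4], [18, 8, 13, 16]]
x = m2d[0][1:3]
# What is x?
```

m2d[0] = [12, 2, 18, 2]. m2d[0] has length 4. The slice m2d[0][1:3] selects indices [1, 2] (1->2, 2->18), giving [2, 18].

[2, 18]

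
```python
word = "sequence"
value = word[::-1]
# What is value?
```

word has length 8. The slice word[::-1] selects indices [7, 6, 5, 4, 3, 2, 1, 0] (7->'e', 6->'c', 5->'n', 4->'e', 3->'u', 2->'q', 1->'e', 0->'s'), giving 'ecneuqes'.

'ecneuqes'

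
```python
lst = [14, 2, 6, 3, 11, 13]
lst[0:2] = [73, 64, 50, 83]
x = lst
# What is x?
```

lst starts as [14, 2, 6, 3, 11, 13] (length 6). The slice lst[0:2] covers indices [0, 1] with values [14, 2]. Replacing that slice with [73, 64, 50, 83] (different length) produces [73, 64, 50, 83, 6, 3, 11, 13].

[73, 64, 50, 83, 6, 3, 11, 13]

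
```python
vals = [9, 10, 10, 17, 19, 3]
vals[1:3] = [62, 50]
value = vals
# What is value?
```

vals starts as [9, 10, 10, 17, 19, 3] (length 6). The slice vals[1:3] covers indices [1, 2] with values [10, 10]. Replacing that slice with [62, 50] (same length) produces [9, 62, 50, 17, 19, 3].

[9, 62, 50, 17, 19, 3]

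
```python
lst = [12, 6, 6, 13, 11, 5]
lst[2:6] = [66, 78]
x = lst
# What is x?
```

lst starts as [12, 6, 6, 13, 11, 5] (length 6). The slice lst[2:6] covers indices [2, 3, 4, 5] with values [6, 13, 11, 5]. Replacing that slice with [66, 78] (different length) produces [12, 6, 66, 78].

[12, 6, 66, 78]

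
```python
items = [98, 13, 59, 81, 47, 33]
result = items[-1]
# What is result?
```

items has length 6. Negative index -1 maps to positive index 6 + (-1) = 5. items[5] = 33.

33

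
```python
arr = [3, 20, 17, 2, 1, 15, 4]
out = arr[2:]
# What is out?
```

arr has length 7. The slice arr[2:] selects indices [2, 3, 4, 5, 6] (2->17, 3->2, 4->1, 5->15, 6->4), giving [17, 2, 1, 15, 4].

[17, 2, 1, 15, 4]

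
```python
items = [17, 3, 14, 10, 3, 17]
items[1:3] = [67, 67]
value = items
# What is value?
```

items starts as [17, 3, 14, 10, 3, 17] (length 6). The slice items[1:3] covers indices [1, 2] with values [3, 14]. Replacing that slice with [67, 67] (same length) produces [17, 67, 67, 10, 3, 17].

[17, 67, 67, 10, 3, 17]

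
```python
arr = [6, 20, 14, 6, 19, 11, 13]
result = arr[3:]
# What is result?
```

arr has length 7. The slice arr[3:] selects indices [3, 4, 5, 6] (3->6, 4->19, 5->11, 6->13), giving [6, 19, 11, 13].

[6, 19, 11, 13]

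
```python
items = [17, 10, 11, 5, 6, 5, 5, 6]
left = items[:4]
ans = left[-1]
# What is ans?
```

items has length 8. The slice items[:4] selects indices [0, 1, 2, 3] (0->17, 1->10, 2->11, 3->5), giving [17, 10, 11, 5]. So left = [17, 10, 11, 5]. Then left[-1] = 5.

5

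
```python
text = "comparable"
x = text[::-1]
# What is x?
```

text has length 10. The slice text[::-1] selects indices [9, 8, 7, 6, 5, 4, 3, 2, 1, 0] (9->'e', 8->'l', 7->'b', 6->'a', 5->'r', 4->'a', 3->'p', 2->'m', 1->'o', 0->'c'), giving 'elbarapmoc'.

'elbarapmoc'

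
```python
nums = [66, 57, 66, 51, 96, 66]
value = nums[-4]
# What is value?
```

nums has length 6. Negative index -4 maps to positive index 6 + (-4) = 2. nums[2] = 66.

66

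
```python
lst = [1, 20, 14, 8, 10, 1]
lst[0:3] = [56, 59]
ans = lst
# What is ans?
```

lst starts as [1, 20, 14, 8, 10, 1] (length 6). The slice lst[0:3] covers indices [0, 1, 2] with values [1, 20, 14]. Replacing that slice with [56, 59] (different length) produces [56, 59, 8, 10, 1].

[56, 59, 8, 10, 1]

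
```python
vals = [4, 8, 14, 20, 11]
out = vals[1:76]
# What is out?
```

vals has length 5. The slice vals[1:76] selects indices [1, 2, 3, 4] (1->8, 2->14, 3->20, 4->11), giving [8, 14, 20, 11].

[8, 14, 20, 11]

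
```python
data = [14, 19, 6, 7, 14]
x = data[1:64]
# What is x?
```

data has length 5. The slice data[1:64] selects indices [1, 2, 3, 4] (1->19, 2->6, 3->7, 4->14), giving [19, 6, 7, 14].

[19, 6, 7, 14]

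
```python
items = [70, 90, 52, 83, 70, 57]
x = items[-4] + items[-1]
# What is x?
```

items has length 6. Negative index -4 maps to positive index 6 + (-4) = 2. items[2] = 52.
items has length 6. Negative index -1 maps to positive index 6 + (-1) = 5. items[5] = 57.
Sum: 52 + 57 = 109.

109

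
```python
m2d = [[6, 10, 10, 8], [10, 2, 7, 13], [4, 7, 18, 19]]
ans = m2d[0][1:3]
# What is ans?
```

m2d[0] = [6, 10, 10, 8]. m2d[0] has length 4. The slice m2d[0][1:3] selects indices [1, 2] (1->10, 2->10), giving [10, 10].

[10, 10]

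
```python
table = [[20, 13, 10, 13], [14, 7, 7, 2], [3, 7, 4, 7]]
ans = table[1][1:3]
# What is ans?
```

table[1] = [14, 7, 7, 2]. table[1] has length 4. The slice table[1][1:3] selects indices [1, 2] (1->7, 2->7), giving [7, 7].

[7, 7]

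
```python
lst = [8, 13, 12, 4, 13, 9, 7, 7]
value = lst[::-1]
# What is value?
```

lst has length 8. The slice lst[::-1] selects indices [7, 6, 5, 4, 3, 2, 1, 0] (7->7, 6->7, 5->9, 4->13, 3->4, 2->12, 1->13, 0->8), giving [7, 7, 9, 13, 4, 12, 13, 8].

[7, 7, 9, 13, 4, 12, 13, 8]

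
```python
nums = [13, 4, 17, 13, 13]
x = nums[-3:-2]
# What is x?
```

nums has length 5. The slice nums[-3:-2] selects indices [2] (2->17), giving [17].

[17]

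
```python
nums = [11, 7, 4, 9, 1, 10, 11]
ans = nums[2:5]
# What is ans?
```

nums has length 7. The slice nums[2:5] selects indices [2, 3, 4] (2->4, 3->9, 4->1), giving [4, 9, 1].

[4, 9, 1]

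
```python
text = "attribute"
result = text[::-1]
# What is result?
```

text has length 9. The slice text[::-1] selects indices [8, 7, 6, 5, 4, 3, 2, 1, 0] (8->'e', 7->'t', 6->'u', 5->'b', 4->'i', 3->'r', 2->'t', 1->'t', 0->'a'), giving 'etubirtta'.

'etubirtta'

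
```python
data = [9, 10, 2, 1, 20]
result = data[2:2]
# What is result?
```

data has length 5. The slice data[2:2] resolves to an empty index range, so the result is [].

[]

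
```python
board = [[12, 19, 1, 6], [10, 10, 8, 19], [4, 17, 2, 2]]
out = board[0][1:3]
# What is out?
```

board[0] = [12, 19, 1, 6]. board[0] has length 4. The slice board[0][1:3] selects indices [1, 2] (1->19, 2->1), giving [19, 1].

[19, 1]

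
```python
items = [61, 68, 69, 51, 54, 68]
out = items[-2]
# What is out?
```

items has length 6. Negative index -2 maps to positive index 6 + (-2) = 4. items[4] = 54.

54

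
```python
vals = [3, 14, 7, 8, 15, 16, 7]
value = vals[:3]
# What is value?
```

vals has length 7. The slice vals[:3] selects indices [0, 1, 2] (0->3, 1->14, 2->7), giving [3, 14, 7].

[3, 14, 7]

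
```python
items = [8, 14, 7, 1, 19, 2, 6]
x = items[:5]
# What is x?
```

items has length 7. The slice items[:5] selects indices [0, 1, 2, 3, 4] (0->8, 1->14, 2->7, 3->1, 4->19), giving [8, 14, 7, 1, 19].

[8, 14, 7, 1, 19]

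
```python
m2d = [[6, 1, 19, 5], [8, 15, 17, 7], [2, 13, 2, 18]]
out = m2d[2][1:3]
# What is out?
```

m2d[2] = [2, 13, 2, 18]. m2d[2] has length 4. The slice m2d[2][1:3] selects indices [1, 2] (1->13, 2->2), giving [13, 2].

[13, 2]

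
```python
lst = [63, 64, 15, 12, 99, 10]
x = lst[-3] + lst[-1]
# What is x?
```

lst has length 6. Negative index -3 maps to positive index 6 + (-3) = 3. lst[3] = 12.
lst has length 6. Negative index -1 maps to positive index 6 + (-1) = 5. lst[5] = 10.
Sum: 12 + 10 = 22.

22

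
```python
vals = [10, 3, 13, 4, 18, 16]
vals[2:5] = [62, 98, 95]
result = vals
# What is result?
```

vals starts as [10, 3, 13, 4, 18, 16] (length 6). The slice vals[2:5] covers indices [2, 3, 4] with values [13, 4, 18]. Replacing that slice with [62, 98, 95] (same length) produces [10, 3, 62, 98, 95, 16].

[10, 3, 62, 98, 95, 16]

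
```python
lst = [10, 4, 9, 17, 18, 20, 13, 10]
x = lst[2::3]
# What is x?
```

lst has length 8. The slice lst[2::3] selects indices [2, 5] (2->9, 5->20), giving [9, 20].

[9, 20]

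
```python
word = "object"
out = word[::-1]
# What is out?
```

word has length 6. The slice word[::-1] selects indices [5, 4, 3, 2, 1, 0] (5->'t', 4->'c', 3->'e', 2->'j', 1->'b', 0->'o'), giving 'tcejbo'.

'tcejbo'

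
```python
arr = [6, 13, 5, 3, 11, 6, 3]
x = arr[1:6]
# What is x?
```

arr has length 7. The slice arr[1:6] selects indices [1, 2, 3, 4, 5] (1->13, 2->5, 3->3, 4->11, 5->6), giving [13, 5, 3, 11, 6].

[13, 5, 3, 11, 6]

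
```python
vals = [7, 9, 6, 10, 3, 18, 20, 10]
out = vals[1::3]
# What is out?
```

vals has length 8. The slice vals[1::3] selects indices [1, 4, 7] (1->9, 4->3, 7->10), giving [9, 3, 10].

[9, 3, 10]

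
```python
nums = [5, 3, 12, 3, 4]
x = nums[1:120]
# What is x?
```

nums has length 5. The slice nums[1:120] selects indices [1, 2, 3, 4] (1->3, 2->12, 3->3, 4->4), giving [3, 12, 3, 4].

[3, 12, 3, 4]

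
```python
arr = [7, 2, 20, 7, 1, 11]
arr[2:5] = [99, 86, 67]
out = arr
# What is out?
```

arr starts as [7, 2, 20, 7, 1, 11] (length 6). The slice arr[2:5] covers indices [2, 3, 4] with values [20, 7, 1]. Replacing that slice with [99, 86, 67] (same length) produces [7, 2, 99, 86, 67, 11].

[7, 2, 99, 86, 67, 11]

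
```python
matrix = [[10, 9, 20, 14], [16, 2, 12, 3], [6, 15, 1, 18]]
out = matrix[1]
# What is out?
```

matrix has 3 rows. Row 1 is [16, 2, 12, 3].

[16, 2, 12, 3]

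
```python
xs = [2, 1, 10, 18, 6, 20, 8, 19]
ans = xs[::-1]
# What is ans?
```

xs has length 8. The slice xs[::-1] selects indices [7, 6, 5, 4, 3, 2, 1, 0] (7->19, 6->8, 5->20, 4->6, 3->18, 2->10, 1->1, 0->2), giving [19, 8, 20, 6, 18, 10, 1, 2].

[19, 8, 20, 6, 18, 10, 1, 2]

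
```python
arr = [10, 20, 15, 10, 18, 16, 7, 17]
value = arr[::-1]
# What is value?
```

arr has length 8. The slice arr[::-1] selects indices [7, 6, 5, 4, 3, 2, 1, 0] (7->17, 6->7, 5->16, 4->18, 3->10, 2->15, 1->20, 0->10), giving [17, 7, 16, 18, 10, 15, 20, 10].

[17, 7, 16, 18, 10, 15, 20, 10]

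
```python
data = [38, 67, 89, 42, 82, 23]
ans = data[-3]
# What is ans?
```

data has length 6. Negative index -3 maps to positive index 6 + (-3) = 3. data[3] = 42.

42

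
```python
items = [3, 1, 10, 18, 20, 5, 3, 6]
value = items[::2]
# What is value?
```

items has length 8. The slice items[::2] selects indices [0, 2, 4, 6] (0->3, 2->10, 4->20, 6->3), giving [3, 10, 20, 3].

[3, 10, 20, 3]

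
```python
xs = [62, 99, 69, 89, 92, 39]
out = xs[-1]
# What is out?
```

xs has length 6. Negative index -1 maps to positive index 6 + (-1) = 5. xs[5] = 39.

39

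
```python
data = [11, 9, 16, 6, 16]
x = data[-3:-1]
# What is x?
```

data has length 5. The slice data[-3:-1] selects indices [2, 3] (2->16, 3->6), giving [16, 6].

[16, 6]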